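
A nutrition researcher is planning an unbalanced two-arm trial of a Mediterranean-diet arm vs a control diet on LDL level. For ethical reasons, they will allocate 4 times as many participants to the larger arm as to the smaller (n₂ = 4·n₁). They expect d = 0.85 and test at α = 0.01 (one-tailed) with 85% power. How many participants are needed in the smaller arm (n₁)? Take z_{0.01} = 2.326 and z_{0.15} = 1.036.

n₁ = 20

With allocation ratio k = n₂/n₁ = 4, Var(x̄₁−x̄₂) = σ²(1/n₁ + 1/(k·n₁)) = σ²·(k+1)/(k·n₁).
So n₁ = (1 + 1/k)·((z_{α} + z_β)/d)² = 1.250 × (3.362/0.85)².
n₁ = 1.250 × 15.64 = 19.6.
Round up: n₁ = 20, giving n₂ = 4 × 20 = 80.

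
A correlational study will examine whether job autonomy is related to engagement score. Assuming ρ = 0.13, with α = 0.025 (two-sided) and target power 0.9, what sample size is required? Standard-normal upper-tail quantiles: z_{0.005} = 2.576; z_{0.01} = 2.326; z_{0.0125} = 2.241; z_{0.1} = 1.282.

n = 730

Fisher's z: C = ½·ln((1+r)/(1−r)) = ½·ln(1.2989) = 0.1307.
n = ((z_{α/2} + z_β)/C)² + 3.
(2.241 + 1.282) / 0.1307 = 3.523 / 0.1307 = 26.955.
n = 26.955² + 3 = 726.56 + 3 = 729.6.
Round up.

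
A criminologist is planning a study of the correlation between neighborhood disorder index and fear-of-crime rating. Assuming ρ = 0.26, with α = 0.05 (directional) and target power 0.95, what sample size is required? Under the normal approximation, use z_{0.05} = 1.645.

n = 156

Fisher's z: C = ½·ln((1+r)/(1−r)) = ½·ln(1.7027) = 0.2661.
n = ((z_{α} + z_β)/C)² + 3.
(1.645 + 1.645) / 0.2661 = 3.290 / 0.2661 = 12.364.
n = 12.364² + 3 = 152.86 + 3 = 155.9.
Round up.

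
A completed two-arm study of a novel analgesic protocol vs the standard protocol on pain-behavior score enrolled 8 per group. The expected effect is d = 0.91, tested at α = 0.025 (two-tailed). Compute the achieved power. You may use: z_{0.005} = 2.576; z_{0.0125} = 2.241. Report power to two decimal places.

power ≈ 0.34

For two equal groups, power = Φ(d·√(n/2) − z_{α/2}).
d·√(n/2) = 0.91 × √(8/2) = 0.91 × 2.000 = 1.820.
z_β = 1.820 − 2.241 = -0.421.
Power = Φ(-0.421) = 0.337.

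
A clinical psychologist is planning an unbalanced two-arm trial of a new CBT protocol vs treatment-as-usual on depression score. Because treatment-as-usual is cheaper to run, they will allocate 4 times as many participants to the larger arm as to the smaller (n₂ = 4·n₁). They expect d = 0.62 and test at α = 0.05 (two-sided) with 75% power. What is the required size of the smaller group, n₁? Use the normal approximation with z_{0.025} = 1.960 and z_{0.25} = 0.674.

n₁ = 23

With allocation ratio k = n₂/n₁ = 4, Var(x̄₁−x̄₂) = σ²(1/n₁ + 1/(k·n₁)) = σ²·(k+1)/(k·n₁).
So n₁ = (1 + 1/k)·((z_{α/2} + z_β)/d)² = 1.250 × (2.634/0.62)².
n₁ = 1.250 × 18.05 = 22.6.
Round up: n₁ = 23, giving n₂ = 4 × 23 = 92.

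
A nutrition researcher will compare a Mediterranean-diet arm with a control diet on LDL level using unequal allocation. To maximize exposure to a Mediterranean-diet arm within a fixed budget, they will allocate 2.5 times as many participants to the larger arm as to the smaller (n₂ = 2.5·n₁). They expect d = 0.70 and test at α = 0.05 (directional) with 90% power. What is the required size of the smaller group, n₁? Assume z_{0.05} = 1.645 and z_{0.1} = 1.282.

n₁ = 25

With allocation ratio k = n₂/n₁ = 2.5, Var(x̄₁−x̄₂) = σ²(1/n₁ + 1/(k·n₁)) = σ²·(k+1)/(k·n₁).
So n₁ = (1 + 1/k)·((z_{α} + z_β)/d)² = 1.400 × (2.927/0.70)².
n₁ = 1.400 × 17.48 = 24.5.
Round up: n₁ = 25, giving n₂ = ⌈2.5 × 25⌉ = ⌈62.5⌉ = 63.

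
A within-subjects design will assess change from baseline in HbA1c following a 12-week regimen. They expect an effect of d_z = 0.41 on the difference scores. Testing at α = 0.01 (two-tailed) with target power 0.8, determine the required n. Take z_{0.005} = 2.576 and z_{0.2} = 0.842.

For a paired (one-sample on differences) test: n = ((z_{α/2} + z_β) / d)².
z_{α/2} + z_β = 2.576 + 0.842 = 3.418.
n = (3.418 / 0.41)² = 8.337² = 69.50.
Round up.

n = 70 pairs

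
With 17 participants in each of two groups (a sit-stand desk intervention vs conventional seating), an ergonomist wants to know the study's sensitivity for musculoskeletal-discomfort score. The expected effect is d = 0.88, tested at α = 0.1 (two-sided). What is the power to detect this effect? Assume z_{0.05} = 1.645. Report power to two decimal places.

power ≈ 0.82

For two equal groups, power = Φ(d·√(n/2) − z_{α/2}).
d·√(n/2) = 0.88 × √(17/2) = 0.88 × 2.915 = 2.566.
z_β = 2.566 − 1.645 = 0.921.
Power = Φ(0.921) = 0.821.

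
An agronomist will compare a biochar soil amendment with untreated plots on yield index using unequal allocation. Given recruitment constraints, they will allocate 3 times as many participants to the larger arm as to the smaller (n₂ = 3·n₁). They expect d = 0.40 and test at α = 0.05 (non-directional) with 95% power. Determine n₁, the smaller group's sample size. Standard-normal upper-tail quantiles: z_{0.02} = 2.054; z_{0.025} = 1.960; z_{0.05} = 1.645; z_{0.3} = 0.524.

With allocation ratio k = n₂/n₁ = 3, Var(x̄₁−x̄₂) = σ²(1/n₁ + 1/(k·n₁)) = σ²·(k+1)/(k·n₁).
So n₁ = (1 + 1/k)·((z_{α/2} + z_β)/d)² = 1.333 × (3.605/0.40)².
n₁ = 1.333 × 81.23 = 108.3.
Round up: n₁ = 109, giving n₂ = 3 × 109 = 327.

n₁ = 109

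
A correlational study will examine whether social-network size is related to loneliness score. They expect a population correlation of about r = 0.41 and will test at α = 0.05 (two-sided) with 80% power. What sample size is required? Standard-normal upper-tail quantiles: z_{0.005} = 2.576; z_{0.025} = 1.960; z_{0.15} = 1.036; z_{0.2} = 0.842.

n = 45

Fisher's z: C = ½·ln((1+r)/(1−r)) = ½·ln(2.3898) = 0.4356.
n = ((z_{α/2} + z_β)/C)² + 3.
(1.960 + 0.842) / 0.4356 = 2.802 / 0.4356 = 6.433.
n = 6.433² + 3 = 41.38 + 3 = 44.4.
Round up.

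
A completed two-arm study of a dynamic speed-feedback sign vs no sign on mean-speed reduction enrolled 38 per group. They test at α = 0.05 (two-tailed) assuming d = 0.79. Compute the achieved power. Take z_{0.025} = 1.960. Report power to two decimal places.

power ≈ 0.93

For two equal groups, power = Φ(d·√(n/2) − z_{α/2}).
d·√(n/2) = 0.79 × √(38/2) = 0.79 × 4.359 = 3.444.
z_β = 3.444 − 1.960 = 1.484.
Power = Φ(1.484) = 0.931.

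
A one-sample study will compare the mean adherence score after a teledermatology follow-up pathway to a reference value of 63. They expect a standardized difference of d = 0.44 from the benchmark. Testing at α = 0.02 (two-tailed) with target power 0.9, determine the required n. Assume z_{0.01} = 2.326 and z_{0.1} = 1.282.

n = 68

For a one-sample test: n = ((z_{α/2} + z_β) / d)².
z_{α/2} + z_β = 2.326 + 1.282 = 3.608.
n = (3.608 / 0.44)² = 8.200² = 67.24.
Round up.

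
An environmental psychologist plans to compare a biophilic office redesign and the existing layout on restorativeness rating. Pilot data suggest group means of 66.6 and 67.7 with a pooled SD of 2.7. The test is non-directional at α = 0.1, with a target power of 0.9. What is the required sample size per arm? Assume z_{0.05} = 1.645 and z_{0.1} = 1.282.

n = 104 per group

Cohen's d = |M₁ − M₂| / SD_pooled = |66.6 − 67.7| / 2.7 = 1.1 / 2.7 = 0.407.
For two independent groups with equal n: n = 2·((z_{α/2} + z_β) / d)².
z_{α/2} + z_β = 1.645 + 1.282 = 2.927.
n = 2 × (2.927 / 0.407)² = 2 × 7.192² = 2 × 51.72 = 103.4.
Round up to the next whole participant.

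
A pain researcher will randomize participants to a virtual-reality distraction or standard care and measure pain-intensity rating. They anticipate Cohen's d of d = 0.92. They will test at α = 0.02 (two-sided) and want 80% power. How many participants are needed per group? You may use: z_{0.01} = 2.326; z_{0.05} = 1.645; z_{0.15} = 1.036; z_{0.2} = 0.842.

For two independent groups with equal n: n = 2·((z_{α/2} + z_β) / d)².
z_{α/2} + z_β = 2.326 + 0.842 = 3.168.
n = 2 × (3.168 / 0.92)² = 2 × 3.443² = 2 × 11.86 = 23.7.
Round up to the next whole participant.

n = 24 per group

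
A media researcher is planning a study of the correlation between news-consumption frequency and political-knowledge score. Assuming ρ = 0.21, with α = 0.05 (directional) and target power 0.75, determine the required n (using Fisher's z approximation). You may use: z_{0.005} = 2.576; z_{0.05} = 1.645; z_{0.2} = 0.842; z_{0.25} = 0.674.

n = 122

Fisher's z: C = ½·ln((1+r)/(1−r)) = ½·ln(1.5316) = 0.2132.
n = ((z_{α} + z_β)/C)² + 3.
(1.645 + 0.674) / 0.2132 = 2.319 / 0.2132 = 10.877.
n = 10.877² + 3 = 118.31 + 3 = 121.3.
Round up.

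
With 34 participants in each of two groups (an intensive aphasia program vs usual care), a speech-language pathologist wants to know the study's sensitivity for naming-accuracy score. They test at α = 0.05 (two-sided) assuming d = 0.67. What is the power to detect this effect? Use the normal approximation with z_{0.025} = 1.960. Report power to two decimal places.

For two equal groups, power = Φ(d·√(n/2) − z_{α/2}).
d·√(n/2) = 0.67 × √(34/2) = 0.67 × 4.123 = 2.762.
z_β = 2.762 − 1.960 = 0.802.
Power = Φ(0.802) = 0.789.

power ≈ 0.79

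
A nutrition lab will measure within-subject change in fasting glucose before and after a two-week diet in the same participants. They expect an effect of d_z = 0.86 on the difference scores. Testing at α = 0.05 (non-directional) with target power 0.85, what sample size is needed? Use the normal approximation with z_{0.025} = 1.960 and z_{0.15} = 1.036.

n = 13 pairs

For a paired (one-sample on differences) test: n = ((z_{α/2} + z_β) / d)².
z_{α/2} + z_β = 1.960 + 1.036 = 2.996.
n = (2.996 / 0.86)² = 3.484² = 12.14.
Round up.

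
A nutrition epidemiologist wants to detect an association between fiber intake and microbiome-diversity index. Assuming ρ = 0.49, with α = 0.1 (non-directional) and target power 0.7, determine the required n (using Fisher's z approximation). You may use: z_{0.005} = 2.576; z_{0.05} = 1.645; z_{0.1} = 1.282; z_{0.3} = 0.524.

Fisher's z: C = ½·ln((1+r)/(1−r)) = ½·ln(2.9216) = 0.5361.
n = ((z_{α/2} + z_β)/C)² + 3.
(1.645 + 0.524) / 0.5361 = 2.169 / 0.5361 = 4.046.
n = 4.046² + 3 = 16.37 + 3 = 19.4.
Round up.

n = 20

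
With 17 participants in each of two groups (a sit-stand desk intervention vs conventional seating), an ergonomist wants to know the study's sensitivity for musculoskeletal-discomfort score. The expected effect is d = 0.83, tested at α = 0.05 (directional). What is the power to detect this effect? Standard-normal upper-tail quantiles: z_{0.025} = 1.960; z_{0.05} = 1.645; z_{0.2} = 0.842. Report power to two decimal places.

power ≈ 0.78

For two equal groups, power = Φ(d·√(n/2) − z_{α}).
d·√(n/2) = 0.83 × √(17/2) = 0.83 × 2.915 = 2.420.
z_β = 2.420 − 1.645 = 0.775.
Power = Φ(0.775) = 0.781.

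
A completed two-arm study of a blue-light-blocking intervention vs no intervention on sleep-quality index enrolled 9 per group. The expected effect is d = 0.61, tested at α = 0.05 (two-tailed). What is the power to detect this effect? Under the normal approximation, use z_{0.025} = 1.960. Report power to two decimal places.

For two equal groups, power = Φ(d·√(n/2) − z_{α/2}).
d·√(n/2) = 0.61 × √(9/2) = 0.61 × 2.121 = 1.294.
z_β = 1.294 − 1.960 = -0.666.
Power = Φ(-0.666) = 0.253.

power ≈ 0.25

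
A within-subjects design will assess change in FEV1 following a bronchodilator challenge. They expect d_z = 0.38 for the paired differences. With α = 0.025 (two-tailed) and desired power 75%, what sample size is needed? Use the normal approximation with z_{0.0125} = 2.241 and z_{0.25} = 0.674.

n = 59 pairs

For a paired (one-sample on differences) test: n = ((z_{α/2} + z_β) / d)².
z_{α/2} + z_β = 2.241 + 0.674 = 2.915.
n = (2.915 / 0.38)² = 7.671² = 58.85.
Round up.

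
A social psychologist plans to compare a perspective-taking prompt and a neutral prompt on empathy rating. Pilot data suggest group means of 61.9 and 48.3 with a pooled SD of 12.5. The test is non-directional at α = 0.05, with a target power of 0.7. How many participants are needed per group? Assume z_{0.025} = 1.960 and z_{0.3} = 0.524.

n = 11 per group

Cohen's d = |M₁ − M₂| / SD_pooled = |61.9 − 48.3| / 12.5 = 13.6 / 12.5 = 1.088.
For two independent groups with equal n: n = 2·((z_{α/2} + z_β) / d)².
z_{α/2} + z_β = 1.960 + 0.524 = 2.484.
n = 2 × (2.484 / 1.088)² = 2 × 2.283² = 2 × 5.21 = 10.4.
Round up to the next whole participant.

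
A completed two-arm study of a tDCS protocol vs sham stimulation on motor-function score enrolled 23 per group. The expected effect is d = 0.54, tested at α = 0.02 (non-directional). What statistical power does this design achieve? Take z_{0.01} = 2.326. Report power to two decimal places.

power ≈ 0.31

For two equal groups, power = Φ(d·√(n/2) − z_{α/2}).
d·√(n/2) = 0.54 × √(23/2) = 0.54 × 3.391 = 1.831.
z_β = 1.831 − 2.326 = -0.495.
Power = Φ(-0.495) = 0.310.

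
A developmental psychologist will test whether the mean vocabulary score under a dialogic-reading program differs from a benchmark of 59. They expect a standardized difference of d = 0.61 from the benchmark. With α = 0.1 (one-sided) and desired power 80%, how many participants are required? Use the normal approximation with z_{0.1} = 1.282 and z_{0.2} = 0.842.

For a one-sample test: n = ((z_{α} + z_β) / d)².
z_{α} + z_β = 1.282 + 0.842 = 2.124.
n = (2.124 / 0.61)² = 3.482² = 12.12.
Round up.

n = 13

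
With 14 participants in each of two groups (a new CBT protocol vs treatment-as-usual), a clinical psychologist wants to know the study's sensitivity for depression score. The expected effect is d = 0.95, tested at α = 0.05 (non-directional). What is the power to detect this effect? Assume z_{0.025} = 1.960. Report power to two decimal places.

For two equal groups, power = Φ(d·√(n/2) − z_{α/2}).
d·√(n/2) = 0.95 × √(14/2) = 0.95 × 2.646 = 2.513.
z_β = 2.513 − 1.960 = 0.553.
Power = Φ(0.553) = 0.710.

power ≈ 0.71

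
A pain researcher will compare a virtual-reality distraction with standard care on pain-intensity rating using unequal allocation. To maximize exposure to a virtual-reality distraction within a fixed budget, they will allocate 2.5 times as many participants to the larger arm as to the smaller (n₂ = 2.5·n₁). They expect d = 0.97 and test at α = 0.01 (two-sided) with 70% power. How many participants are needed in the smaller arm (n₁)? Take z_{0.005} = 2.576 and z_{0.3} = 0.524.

n₁ = 15

With allocation ratio k = n₂/n₁ = 2.5, Var(x̄₁−x̄₂) = σ²(1/n₁ + 1/(k·n₁)) = σ²·(k+1)/(k·n₁).
So n₁ = (1 + 1/k)·((z_{α/2} + z_β)/d)² = 1.400 × (3.100/0.97)².
n₁ = 1.400 × 10.21 = 14.3.
Round up: n₁ = 15, giving n₂ = ⌈2.5 × 15⌉ = ⌈37.5⌉ = 38.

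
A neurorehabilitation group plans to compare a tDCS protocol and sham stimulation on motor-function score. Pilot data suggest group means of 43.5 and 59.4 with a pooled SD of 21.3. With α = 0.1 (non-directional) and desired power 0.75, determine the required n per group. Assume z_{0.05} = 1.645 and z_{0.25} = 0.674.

n = 20 per group

Cohen's d = |M₁ − M₂| / SD_pooled = |43.5 − 59.4| / 21.3 = 15.9 / 21.3 = 0.746.
For two independent groups with equal n: n = 2·((z_{α/2} + z_β) / d)².
z_{α/2} + z_β = 1.645 + 0.674 = 2.319.
n = 2 × (2.319 / 0.746)² = 2 × 3.109² = 2 × 9.66 = 19.3.
Round up to the next whole participant.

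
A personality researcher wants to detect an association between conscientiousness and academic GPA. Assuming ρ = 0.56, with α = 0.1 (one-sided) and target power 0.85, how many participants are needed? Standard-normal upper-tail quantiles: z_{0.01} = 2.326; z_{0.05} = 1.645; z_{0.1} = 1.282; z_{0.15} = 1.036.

n = 17

Fisher's z: C = ½·ln((1+r)/(1−r)) = ½·ln(3.5455) = 0.6328.
n = ((z_{α} + z_β)/C)² + 3.
(1.282 + 1.036) / 0.6328 = 2.318 / 0.6328 = 3.663.
n = 3.663² + 3 = 13.42 + 3 = 16.4.
Round up.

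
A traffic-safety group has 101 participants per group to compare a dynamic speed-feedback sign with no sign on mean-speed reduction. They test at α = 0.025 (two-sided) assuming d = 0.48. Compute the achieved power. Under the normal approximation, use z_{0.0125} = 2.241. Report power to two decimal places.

For two equal groups, power = Φ(d·√(n/2) − z_{α/2}).
d·√(n/2) = 0.48 × √(101/2) = 0.48 × 7.106 = 3.411.
z_β = 3.411 − 2.241 = 1.170.
Power = Φ(1.170) = 0.879.

power ≈ 0.88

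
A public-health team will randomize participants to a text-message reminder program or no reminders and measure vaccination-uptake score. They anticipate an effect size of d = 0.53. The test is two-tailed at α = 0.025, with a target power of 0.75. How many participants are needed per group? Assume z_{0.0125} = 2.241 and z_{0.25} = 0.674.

n = 61 per group

For two independent groups with equal n: n = 2·((z_{α/2} + z_β) / d)².
z_{α/2} + z_β = 2.241 + 0.674 = 2.915.
n = 2 × (2.915 / 0.53)² = 2 × 5.500² = 2 × 30.25 = 60.5.
Round up to the next whole participant.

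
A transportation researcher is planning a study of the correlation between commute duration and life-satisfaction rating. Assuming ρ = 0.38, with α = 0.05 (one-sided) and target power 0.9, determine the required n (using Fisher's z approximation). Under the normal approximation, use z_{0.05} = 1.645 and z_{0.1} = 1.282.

Fisher's z: C = ½·ln((1+r)/(1−r)) = ½·ln(2.2258) = 0.4001.
n = ((z_{α} + z_β)/C)² + 3.
(1.645 + 1.282) / 0.4001 = 2.927 / 0.4001 = 7.316.
n = 7.316² + 3 = 53.52 + 3 = 56.5.
Round up.

n = 57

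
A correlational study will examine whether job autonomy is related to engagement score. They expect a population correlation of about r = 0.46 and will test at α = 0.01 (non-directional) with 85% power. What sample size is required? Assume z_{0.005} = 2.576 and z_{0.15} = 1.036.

Fisher's z: C = ½·ln((1+r)/(1−r)) = ½·ln(2.7037) = 0.4973.
n = ((z_{α/2} + z_β)/C)² + 3.
(2.576 + 1.036) / 0.4973 = 3.612 / 0.4973 = 7.263.
n = 7.263² + 3 = 52.75 + 3 = 55.8.
Round up.

n = 56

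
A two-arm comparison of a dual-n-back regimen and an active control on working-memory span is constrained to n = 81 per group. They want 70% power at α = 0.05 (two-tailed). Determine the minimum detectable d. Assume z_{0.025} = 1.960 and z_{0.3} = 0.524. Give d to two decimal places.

d_min ≈ 0.39

For two independent groups of n = 81 each: d_min = (z_{α/2} + z_β)·√(2/n).
z-sum = 1.960 + 0.524 = 2.484.
d_min = 2.484 × √(2/81) = 2.484 × 0.1571 = 0.390.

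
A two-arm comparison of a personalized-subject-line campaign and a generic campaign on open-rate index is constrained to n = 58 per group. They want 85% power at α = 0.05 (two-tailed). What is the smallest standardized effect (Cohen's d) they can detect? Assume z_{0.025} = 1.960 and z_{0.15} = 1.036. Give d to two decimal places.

For two independent groups of n = 58 each: d_min = (z_{α/2} + z_β)·√(2/n).
z-sum = 1.960 + 1.036 = 2.996.
d_min = 2.996 × √(2/58) = 2.996 × 0.1857 = 0.556.

d_min ≈ 0.56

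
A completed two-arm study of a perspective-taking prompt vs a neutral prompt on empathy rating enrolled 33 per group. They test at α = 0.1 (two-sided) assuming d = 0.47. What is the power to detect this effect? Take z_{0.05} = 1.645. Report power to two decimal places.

For two equal groups, power = Φ(d·√(n/2) − z_{α/2}).
d·√(n/2) = 0.47 × √(33/2) = 0.47 × 4.062 = 1.909.
z_β = 1.909 − 1.645 = 0.264.
Power = Φ(0.264) = 0.604.

power ≈ 0.60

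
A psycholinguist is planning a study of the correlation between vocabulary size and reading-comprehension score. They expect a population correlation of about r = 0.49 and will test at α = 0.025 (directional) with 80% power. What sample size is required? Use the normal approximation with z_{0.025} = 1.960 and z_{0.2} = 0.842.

n = 31

Fisher's z: C = ½·ln((1+r)/(1−r)) = ½·ln(2.9216) = 0.5361.
n = ((z_{α} + z_β)/C)² + 3.
(1.960 + 0.842) / 0.5361 = 2.802 / 0.5361 = 5.227.
n = 5.227² + 3 = 27.32 + 3 = 30.3.
Round up.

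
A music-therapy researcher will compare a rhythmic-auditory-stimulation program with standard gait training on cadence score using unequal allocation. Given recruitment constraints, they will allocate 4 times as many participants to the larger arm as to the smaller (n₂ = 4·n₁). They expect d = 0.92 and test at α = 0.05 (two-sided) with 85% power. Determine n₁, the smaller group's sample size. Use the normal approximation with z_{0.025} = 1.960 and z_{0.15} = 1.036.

With allocation ratio k = n₂/n₁ = 4, Var(x̄₁−x̄₂) = σ²(1/n₁ + 1/(k·n₁)) = σ²·(k+1)/(k·n₁).
So n₁ = (1 + 1/k)·((z_{α/2} + z_β)/d)² = 1.250 × (2.996/0.92)².
n₁ = 1.250 × 10.60 = 13.3.
Round up: n₁ = 14, giving n₂ = 4 × 14 = 56.

n₁ = 14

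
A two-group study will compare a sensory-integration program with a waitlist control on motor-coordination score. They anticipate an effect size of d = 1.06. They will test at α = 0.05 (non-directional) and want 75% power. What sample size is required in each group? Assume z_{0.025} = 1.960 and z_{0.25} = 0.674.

n = 13 per group

For two independent groups with equal n: n = 2·((z_{α/2} + z_β) / d)².
z_{α/2} + z_β = 1.960 + 0.674 = 2.634.
n = 2 × (2.634 / 1.06)² = 2 × 2.485² = 2 × 6.17 = 12.3.
Round up to the next whole participant.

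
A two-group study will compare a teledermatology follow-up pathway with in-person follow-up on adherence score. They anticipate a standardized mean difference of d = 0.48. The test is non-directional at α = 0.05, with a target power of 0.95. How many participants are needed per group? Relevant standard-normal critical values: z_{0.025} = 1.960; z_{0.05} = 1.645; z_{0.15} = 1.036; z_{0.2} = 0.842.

n = 113 per group

For two independent groups with equal n: n = 2·((z_{α/2} + z_β) / d)².
z_{α/2} + z_β = 1.960 + 1.645 = 3.605.
n = 2 × (3.605 / 0.48)² = 2 × 7.510² = 2 × 56.41 = 112.8.
Round up to the next whole participant.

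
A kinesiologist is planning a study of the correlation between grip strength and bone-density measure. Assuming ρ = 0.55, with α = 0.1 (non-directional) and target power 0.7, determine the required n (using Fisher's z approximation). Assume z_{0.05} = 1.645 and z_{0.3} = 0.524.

n = 16

Fisher's z: C = ½·ln((1+r)/(1−r)) = ½·ln(3.4444) = 0.6184.
n = ((z_{α/2} + z_β)/C)² + 3.
(1.645 + 0.524) / 0.6184 = 2.169 / 0.6184 = 3.507.
n = 3.507² + 3 = 12.30 + 3 = 15.3.
Round up.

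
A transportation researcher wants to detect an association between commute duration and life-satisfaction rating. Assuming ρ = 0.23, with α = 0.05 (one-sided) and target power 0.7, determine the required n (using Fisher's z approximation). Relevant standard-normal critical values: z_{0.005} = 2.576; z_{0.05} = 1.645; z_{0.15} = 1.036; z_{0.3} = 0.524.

Fisher's z: C = ½·ln((1+r)/(1−r)) = ½·ln(1.5974) = 0.2342.
n = ((z_{α} + z_β)/C)² + 3.
(1.645 + 0.524) / 0.2342 = 2.169 / 0.2342 = 9.261.
n = 9.261² + 3 = 85.77 + 3 = 88.8.
Round up.

n = 89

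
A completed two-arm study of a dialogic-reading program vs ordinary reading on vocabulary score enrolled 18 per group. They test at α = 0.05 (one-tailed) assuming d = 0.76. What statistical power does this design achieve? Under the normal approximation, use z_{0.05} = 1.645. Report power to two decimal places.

For two equal groups, power = Φ(d·√(n/2) − z_{α}).
d·√(n/2) = 0.76 × √(18/2) = 0.76 × 3.000 = 2.280.
z_β = 2.280 − 1.645 = 0.635.
Power = Φ(0.635) = 0.737.

power ≈ 0.74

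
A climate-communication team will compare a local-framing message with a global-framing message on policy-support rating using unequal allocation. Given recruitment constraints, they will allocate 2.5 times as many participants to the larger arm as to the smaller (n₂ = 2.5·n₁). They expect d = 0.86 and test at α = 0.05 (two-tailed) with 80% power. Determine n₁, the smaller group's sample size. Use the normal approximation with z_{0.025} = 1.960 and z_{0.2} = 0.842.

With allocation ratio k = n₂/n₁ = 2.5, Var(x̄₁−x̄₂) = σ²(1/n₁ + 1/(k·n₁)) = σ²·(k+1)/(k·n₁).
So n₁ = (1 + 1/k)·((z_{α/2} + z_β)/d)² = 1.400 × (2.802/0.86)².
n₁ = 1.400 × 10.62 = 14.9.
Round up: n₁ = 15, giving n₂ = ⌈2.5 × 15⌉ = ⌈37.5⌉ = 38.

n₁ = 15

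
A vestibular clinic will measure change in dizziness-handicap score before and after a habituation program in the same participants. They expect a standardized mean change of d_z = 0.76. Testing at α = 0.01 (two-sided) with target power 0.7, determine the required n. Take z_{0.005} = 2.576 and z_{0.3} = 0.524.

n = 17 pairs

For a paired (one-sample on differences) test: n = ((z_{α/2} + z_β) / d)².
z_{α/2} + z_β = 2.576 + 0.524 = 3.100.
n = (3.100 / 0.76)² = 4.079² = 16.64.
Round up.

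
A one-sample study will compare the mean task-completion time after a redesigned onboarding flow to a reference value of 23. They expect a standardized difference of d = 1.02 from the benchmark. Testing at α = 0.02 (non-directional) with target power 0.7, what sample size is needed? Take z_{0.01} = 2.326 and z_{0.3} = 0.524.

n = 8

For a one-sample test: n = ((z_{α/2} + z_β) / d)².
z_{α/2} + z_β = 2.326 + 0.524 = 2.850.
n = (2.850 / 1.02)² = 2.794² = 7.81.
Round up.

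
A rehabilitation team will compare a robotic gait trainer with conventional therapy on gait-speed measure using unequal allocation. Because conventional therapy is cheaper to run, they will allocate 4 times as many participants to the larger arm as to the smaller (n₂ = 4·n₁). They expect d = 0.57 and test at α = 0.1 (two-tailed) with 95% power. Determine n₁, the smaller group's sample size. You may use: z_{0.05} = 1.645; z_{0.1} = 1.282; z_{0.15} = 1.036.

With allocation ratio k = n₂/n₁ = 4, Var(x̄₁−x̄₂) = σ²(1/n₁ + 1/(k·n₁)) = σ²·(k+1)/(k·n₁).
So n₁ = (1 + 1/k)·((z_{α/2} + z_β)/d)² = 1.250 × (3.290/0.57)².
n₁ = 1.250 × 33.32 = 41.6.
Round up: n₁ = 42, giving n₂ = 4 × 42 = 168.

n₁ = 42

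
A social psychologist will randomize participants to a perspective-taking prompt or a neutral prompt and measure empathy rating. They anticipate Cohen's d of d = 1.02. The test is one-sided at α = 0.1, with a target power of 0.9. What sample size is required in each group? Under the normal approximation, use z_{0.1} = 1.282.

For two independent groups with equal n: n = 2·((z_{α} + z_β) / d)².
z_{α} + z_β = 1.282 + 1.282 = 2.564.
n = 2 × (2.564 / 1.02)² = 2 × 2.514² = 2 × 6.32 = 12.6.
Round up to the next whole participant.

n = 13 per group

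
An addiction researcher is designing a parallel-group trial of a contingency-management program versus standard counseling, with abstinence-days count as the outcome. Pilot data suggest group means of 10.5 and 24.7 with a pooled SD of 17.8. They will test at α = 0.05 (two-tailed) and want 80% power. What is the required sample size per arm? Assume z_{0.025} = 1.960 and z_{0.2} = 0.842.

n = 25 per group

Cohen's d = |M₁ − M₂| / SD_pooled = |10.5 − 24.7| / 17.8 = 14.2 / 17.8 = 0.798.
For two independent groups with equal n: n = 2·((z_{α/2} + z_β) / d)².
z_{α/2} + z_β = 1.960 + 0.842 = 2.802.
n = 2 × (2.802 / 0.798)² = 2 × 3.511² = 2 × 12.33 = 24.7.
Round up to the next whole participant.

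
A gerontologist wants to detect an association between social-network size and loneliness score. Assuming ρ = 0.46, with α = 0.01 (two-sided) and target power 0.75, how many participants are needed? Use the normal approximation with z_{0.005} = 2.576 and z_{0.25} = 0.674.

Fisher's z: C = ½·ln((1+r)/(1−r)) = ½·ln(2.7037) = 0.4973.
n = ((z_{α/2} + z_β)/C)² + 3.
(2.576 + 0.674) / 0.4973 = 3.250 / 0.4973 = 6.535.
n = 6.535² + 3 = 42.71 + 3 = 45.7.
Round up.

n = 46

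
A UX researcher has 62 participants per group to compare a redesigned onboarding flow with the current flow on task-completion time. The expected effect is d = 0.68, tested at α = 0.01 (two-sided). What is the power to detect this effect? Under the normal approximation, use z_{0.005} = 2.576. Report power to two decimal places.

For two equal groups, power = Φ(d·√(n/2) − z_{α/2}).
d·√(n/2) = 0.68 × √(62/2) = 0.68 × 5.568 = 3.786.
z_β = 3.786 − 2.576 = 1.210.
Power = Φ(1.210) = 0.887.

power ≈ 0.89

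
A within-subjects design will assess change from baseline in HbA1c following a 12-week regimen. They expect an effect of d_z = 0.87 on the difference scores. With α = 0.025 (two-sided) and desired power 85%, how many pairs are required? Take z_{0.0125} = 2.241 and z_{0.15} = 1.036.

n = 15 pairs

For a paired (one-sample on differences) test: n = ((z_{α/2} + z_β) / d)².
z_{α/2} + z_β = 2.241 + 1.036 = 3.277.
n = (3.277 / 0.87)² = 3.767² = 14.19.
Round up.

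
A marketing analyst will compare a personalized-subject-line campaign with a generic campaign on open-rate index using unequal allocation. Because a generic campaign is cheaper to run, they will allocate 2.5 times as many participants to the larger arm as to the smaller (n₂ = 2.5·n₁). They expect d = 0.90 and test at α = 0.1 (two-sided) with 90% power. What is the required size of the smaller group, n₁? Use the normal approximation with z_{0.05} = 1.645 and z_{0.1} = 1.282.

With allocation ratio k = n₂/n₁ = 2.5, Var(x̄₁−x̄₂) = σ²(1/n₁ + 1/(k·n₁)) = σ²·(k+1)/(k·n₁).
So n₁ = (1 + 1/k)·((z_{α/2} + z_β)/d)² = 1.400 × (2.927/0.90)².
n₁ = 1.400 × 10.58 = 14.8.
Round up: n₁ = 15, giving n₂ = ⌈2.5 × 15⌉ = ⌈37.5⌉ = 38.

n₁ = 15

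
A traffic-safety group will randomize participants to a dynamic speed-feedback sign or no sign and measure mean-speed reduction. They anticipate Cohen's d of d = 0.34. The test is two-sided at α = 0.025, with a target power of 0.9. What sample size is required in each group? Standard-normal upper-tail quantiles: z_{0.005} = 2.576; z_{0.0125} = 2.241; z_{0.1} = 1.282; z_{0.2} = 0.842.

For two independent groups with equal n: n = 2·((z_{α/2} + z_β) / d)².
z_{α/2} + z_β = 2.241 + 1.282 = 3.523.
n = 2 × (3.523 / 0.34)² = 2 × 10.362² = 2 × 107.37 = 214.7.
Round up to the next whole participant.

n = 215 per group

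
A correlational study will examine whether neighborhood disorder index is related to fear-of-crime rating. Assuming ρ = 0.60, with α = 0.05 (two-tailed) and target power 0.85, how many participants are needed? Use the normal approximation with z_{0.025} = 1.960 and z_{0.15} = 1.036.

Fisher's z: C = ½·ln((1+r)/(1−r)) = ½·ln(4.0000) = 0.6931.
n = ((z_{α/2} + z_β)/C)² + 3.
(1.960 + 1.036) / 0.6931 = 2.996 / 0.6931 = 4.323.
n = 4.323² + 3 = 18.68 + 3 = 21.7.
Round up.

n = 22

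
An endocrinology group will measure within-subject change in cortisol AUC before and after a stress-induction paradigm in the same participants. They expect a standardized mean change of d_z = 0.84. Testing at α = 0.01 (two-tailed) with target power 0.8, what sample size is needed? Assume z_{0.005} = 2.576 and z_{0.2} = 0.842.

For a paired (one-sample on differences) test: n = ((z_{α/2} + z_β) / d)².
z_{α/2} + z_β = 2.576 + 0.842 = 3.418.
n = (3.418 / 0.84)² = 4.069² = 16.56.
Round up.

n = 17 pairs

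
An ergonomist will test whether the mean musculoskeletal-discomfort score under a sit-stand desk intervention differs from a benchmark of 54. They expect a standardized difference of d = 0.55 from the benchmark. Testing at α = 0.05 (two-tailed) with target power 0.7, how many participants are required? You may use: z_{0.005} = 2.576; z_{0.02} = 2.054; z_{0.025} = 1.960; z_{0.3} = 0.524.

For a one-sample test: n = ((z_{α/2} + z_β) / d)².
z_{α/2} + z_β = 1.960 + 0.524 = 2.484.
n = (2.484 / 0.55)² = 4.516² = 20.40.
Round up.

n = 21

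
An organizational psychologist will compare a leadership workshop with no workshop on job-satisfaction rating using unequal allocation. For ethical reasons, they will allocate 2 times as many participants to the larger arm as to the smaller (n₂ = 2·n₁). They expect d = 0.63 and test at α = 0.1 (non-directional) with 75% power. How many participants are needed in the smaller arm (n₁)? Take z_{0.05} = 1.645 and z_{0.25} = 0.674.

With allocation ratio k = n₂/n₁ = 2, Var(x̄₁−x̄₂) = σ²(1/n₁ + 1/(k·n₁)) = σ²·(k+1)/(k·n₁).
So n₁ = (1 + 1/k)·((z_{α/2} + z_β)/d)² = 1.500 × (2.319/0.63)².
n₁ = 1.500 × 13.55 = 20.3.
Round up: n₁ = 21, giving n₂ = 2 × 21 = 42.

n₁ = 21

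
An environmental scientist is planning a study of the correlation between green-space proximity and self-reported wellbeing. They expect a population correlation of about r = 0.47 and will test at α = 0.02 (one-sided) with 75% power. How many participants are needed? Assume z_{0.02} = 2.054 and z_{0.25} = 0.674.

n = 32

Fisher's z: C = ½·ln((1+r)/(1−r)) = ½·ln(2.7736) = 0.5101.
n = ((z_{α} + z_β)/C)² + 3.
(2.054 + 0.674) / 0.5101 = 2.728 / 0.5101 = 5.348.
n = 5.348² + 3 = 28.60 + 3 = 31.6.
Round up.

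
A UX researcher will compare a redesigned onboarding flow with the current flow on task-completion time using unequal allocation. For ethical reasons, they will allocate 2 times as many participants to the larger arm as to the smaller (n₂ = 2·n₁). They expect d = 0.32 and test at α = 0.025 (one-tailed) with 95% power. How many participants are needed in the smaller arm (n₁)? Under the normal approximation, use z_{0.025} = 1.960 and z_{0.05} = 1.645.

n₁ = 191

With allocation ratio k = n₂/n₁ = 2, Var(x̄₁−x̄₂) = σ²(1/n₁ + 1/(k·n₁)) = σ²·(k+1)/(k·n₁).
So n₁ = (1 + 1/k)·((z_{α} + z_β)/d)² = 1.500 × (3.605/0.32)².
n₁ = 1.500 × 126.91 = 190.4.
Round up: n₁ = 191, giving n₂ = 2 × 191 = 382.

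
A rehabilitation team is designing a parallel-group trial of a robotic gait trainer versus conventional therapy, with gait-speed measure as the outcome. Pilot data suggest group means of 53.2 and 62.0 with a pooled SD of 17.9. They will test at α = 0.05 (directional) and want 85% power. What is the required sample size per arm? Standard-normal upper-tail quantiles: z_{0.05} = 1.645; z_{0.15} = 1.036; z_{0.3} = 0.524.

Cohen's d = |M₁ − M₂| / SD_pooled = |53.2 − 62.0| / 17.9 = 8.8 / 17.9 = 0.492.
For two independent groups with equal n: n = 2·((z_{α} + z_β) / d)².
z_{α} + z_β = 1.645 + 1.036 = 2.681.
n = 2 × (2.681 / 0.492)² = 2 × 5.449² = 2 × 29.69 = 59.4.
Round up to the next whole participant.

n = 60 per group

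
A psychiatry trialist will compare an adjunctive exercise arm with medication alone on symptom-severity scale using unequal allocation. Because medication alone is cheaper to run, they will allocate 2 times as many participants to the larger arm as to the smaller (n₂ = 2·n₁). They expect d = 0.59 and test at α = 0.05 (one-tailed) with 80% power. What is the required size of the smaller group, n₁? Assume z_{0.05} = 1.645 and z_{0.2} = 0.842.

n₁ = 27

With allocation ratio k = n₂/n₁ = 2, Var(x̄₁−x̄₂) = σ²(1/n₁ + 1/(k·n₁)) = σ²·(k+1)/(k·n₁).
So n₁ = (1 + 1/k)·((z_{α} + z_β)/d)² = 1.500 × (2.487/0.59)².
n₁ = 1.500 × 17.77 = 26.7.
Round up: n₁ = 27, giving n₂ = 2 × 27 = 54.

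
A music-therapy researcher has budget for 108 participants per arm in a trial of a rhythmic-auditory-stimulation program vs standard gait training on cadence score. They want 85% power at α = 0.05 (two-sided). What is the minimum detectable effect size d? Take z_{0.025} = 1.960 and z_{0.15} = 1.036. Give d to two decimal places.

For two independent groups of n = 108 each: d_min = (z_{α/2} + z_β)·√(2/n).
z-sum = 1.960 + 1.036 = 2.996.
d_min = 2.996 × √(2/108) = 2.996 × 0.1361 = 0.408.

d_min ≈ 0.41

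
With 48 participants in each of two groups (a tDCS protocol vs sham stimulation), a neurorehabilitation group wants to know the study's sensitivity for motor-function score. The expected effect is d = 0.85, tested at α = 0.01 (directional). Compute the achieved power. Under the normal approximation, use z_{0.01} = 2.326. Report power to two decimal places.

power ≈ 0.97

For two equal groups, power = Φ(d·√(n/2) − z_{α}).
d·√(n/2) = 0.85 × √(48/2) = 0.85 × 4.899 = 4.164.
z_β = 4.164 − 2.326 = 1.838.
Power = Φ(1.838) = 0.967.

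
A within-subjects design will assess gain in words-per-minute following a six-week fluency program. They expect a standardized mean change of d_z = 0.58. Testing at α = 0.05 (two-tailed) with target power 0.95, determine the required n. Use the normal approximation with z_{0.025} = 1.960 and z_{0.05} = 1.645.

For a paired (one-sample on differences) test: n = ((z_{α/2} + z_β) / d)².
z_{α/2} + z_β = 1.960 + 1.645 = 3.605.
n = (3.605 / 0.58)² = 6.216² = 38.63.
Round up.

n = 39 pairs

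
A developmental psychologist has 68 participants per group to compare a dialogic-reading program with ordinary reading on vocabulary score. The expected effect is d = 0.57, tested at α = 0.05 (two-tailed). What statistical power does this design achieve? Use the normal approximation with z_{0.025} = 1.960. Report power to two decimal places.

power ≈ 0.91

For two equal groups, power = Φ(d·√(n/2) − z_{α/2}).
d·√(n/2) = 0.57 × √(68/2) = 0.57 × 5.831 = 3.324.
z_β = 3.324 − 1.960 = 1.364.
Power = Φ(1.364) = 0.914.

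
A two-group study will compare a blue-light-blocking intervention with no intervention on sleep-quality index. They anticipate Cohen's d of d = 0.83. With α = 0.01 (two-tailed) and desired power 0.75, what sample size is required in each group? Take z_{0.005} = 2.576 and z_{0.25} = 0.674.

n = 31 per group

For two independent groups with equal n: n = 2·((z_{α/2} + z_β) / d)².
z_{α/2} + z_β = 2.576 + 0.674 = 3.250.
n = 2 × (3.250 / 0.83)² = 2 × 3.916² = 2 × 15.33 = 30.7.
Round up to the next whole participant.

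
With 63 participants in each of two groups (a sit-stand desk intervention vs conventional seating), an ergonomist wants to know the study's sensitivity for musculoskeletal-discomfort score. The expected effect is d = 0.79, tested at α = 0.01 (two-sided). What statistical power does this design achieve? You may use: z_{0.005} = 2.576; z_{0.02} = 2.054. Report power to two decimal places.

For two equal groups, power = Φ(d·√(n/2) − z_{α/2}).
d·√(n/2) = 0.79 × √(63/2) = 0.79 × 5.612 = 4.434.
z_β = 4.434 − 2.576 = 1.858.
Power = Φ(1.858) = 0.968.

power ≈ 0.97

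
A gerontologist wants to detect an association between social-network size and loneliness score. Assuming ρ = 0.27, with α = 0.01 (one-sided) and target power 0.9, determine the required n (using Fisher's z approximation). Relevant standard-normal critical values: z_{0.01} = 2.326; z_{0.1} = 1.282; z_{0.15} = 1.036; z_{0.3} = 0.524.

Fisher's z: C = ½·ln((1+r)/(1−r)) = ½·ln(1.7397) = 0.2769.
n = ((z_{α} + z_β)/C)² + 3.
(2.326 + 1.282) / 0.2769 = 3.608 / 0.2769 = 13.030.
n = 13.030² + 3 = 169.78 + 3 = 172.8.
Round up.

n = 173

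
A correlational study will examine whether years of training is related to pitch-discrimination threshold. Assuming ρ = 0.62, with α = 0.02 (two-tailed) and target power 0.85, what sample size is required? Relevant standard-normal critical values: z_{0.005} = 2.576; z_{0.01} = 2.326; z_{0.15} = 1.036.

Fisher's z: C = ½·ln((1+r)/(1−r)) = ½·ln(4.2632) = 0.7250.
n = ((z_{α/2} + z_β)/C)² + 3.
(2.326 + 1.036) / 0.7250 = 3.362 / 0.7250 = 4.637.
n = 4.637² + 3 = 21.50 + 3 = 24.5.
Round up.

n = 25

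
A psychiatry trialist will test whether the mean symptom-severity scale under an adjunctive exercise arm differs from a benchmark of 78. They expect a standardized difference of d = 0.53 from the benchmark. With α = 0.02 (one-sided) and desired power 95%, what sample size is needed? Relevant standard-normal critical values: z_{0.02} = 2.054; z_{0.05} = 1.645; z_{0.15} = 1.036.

n = 49

For a one-sample test: n = ((z_{α} + z_β) / d)².
z_{α} + z_β = 2.054 + 1.645 = 3.699.
n = (3.699 / 0.53)² = 6.979² = 48.71.
Round up.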